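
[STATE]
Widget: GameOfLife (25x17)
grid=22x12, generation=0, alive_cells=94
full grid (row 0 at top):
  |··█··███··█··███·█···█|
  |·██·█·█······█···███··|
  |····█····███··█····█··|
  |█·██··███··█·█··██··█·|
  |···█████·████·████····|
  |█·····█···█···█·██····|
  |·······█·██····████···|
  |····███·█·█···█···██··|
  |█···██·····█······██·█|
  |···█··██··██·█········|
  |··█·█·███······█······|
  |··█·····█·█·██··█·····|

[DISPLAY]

Gen: 0                   
··█··███··█··███·█···█   
·██·█·█······█···███··   
····█····███··█····█··   
█·██··███··█·█··██··█·   
···█████·████·████····   
█·····█···█···█·██····   
·······█·██····████···   
····███·█·█···█···██··   
█···██·····█······██·█   
···█··██··██·█········   
··█·█·███······█······   
··█·····█·█·██··█·····   
                         
                         
                         
                         


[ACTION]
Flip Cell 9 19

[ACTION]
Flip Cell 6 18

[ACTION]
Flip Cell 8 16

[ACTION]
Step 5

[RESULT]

Gen: 5                   
█··███····██·······█··   
█·········███·······██   
█·····█···███·········   
··█···█·····█████·····   
··█···█··█··█████·····   
··█·····██·█····█·····   
··█·····█······█······   
··█··█·····█···█······   
···█·█·██···█·········   
·····███··········██··   
···████·█·········██··   
···██·················   
                         
                         
                         
                         


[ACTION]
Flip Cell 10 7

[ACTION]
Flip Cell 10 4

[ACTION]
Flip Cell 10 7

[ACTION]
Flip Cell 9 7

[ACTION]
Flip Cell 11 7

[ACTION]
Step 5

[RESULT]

Gen: 10                  
·██······██···········   
█·██····█·············   
█······████····██·····   
·███·█·█·······██·····   
·····███··············   
·····███··············   
······█···············   
··█·█·██··············   
······················   
·█···█············██··   
··█·█·············██··   
···█··················   
                         
                         
                         
                         


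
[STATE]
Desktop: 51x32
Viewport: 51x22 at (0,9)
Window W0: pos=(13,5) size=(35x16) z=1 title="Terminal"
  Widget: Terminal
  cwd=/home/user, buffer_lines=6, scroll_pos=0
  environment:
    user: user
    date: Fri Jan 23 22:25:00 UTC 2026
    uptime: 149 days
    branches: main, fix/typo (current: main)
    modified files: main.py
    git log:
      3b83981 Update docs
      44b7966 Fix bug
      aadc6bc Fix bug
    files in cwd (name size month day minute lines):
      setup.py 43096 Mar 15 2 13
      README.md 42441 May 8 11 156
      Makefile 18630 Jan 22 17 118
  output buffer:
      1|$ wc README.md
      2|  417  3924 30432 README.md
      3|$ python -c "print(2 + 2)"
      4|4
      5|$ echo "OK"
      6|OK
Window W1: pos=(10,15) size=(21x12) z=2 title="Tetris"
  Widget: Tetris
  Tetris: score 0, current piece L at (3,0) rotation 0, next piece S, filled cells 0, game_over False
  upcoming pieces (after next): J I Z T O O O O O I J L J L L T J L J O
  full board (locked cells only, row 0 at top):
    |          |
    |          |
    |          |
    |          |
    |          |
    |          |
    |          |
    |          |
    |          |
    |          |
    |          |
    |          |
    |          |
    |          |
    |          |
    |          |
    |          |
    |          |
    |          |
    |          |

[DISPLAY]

             ┃  417  3924 30432 README.md      ┃   
             ┃$ python -c "print(2 + 2)"       ┃   
             ┃4                                ┃   
             ┃$ echo "OK"                      ┃   
             ┃OK                               ┃   
             ┃$ █                              ┃   
          ┏━━━━━━━━━━━━━━━━━━━┓                ┃   
          ┃ Tetris            ┃                ┃   
          ┠───────────────────┨                ┃   
          ┃          │Next:   ┃                ┃   
          ┃          │ ░░     ┃                ┃   
          ┃          │░░      ┃━━━━━━━━━━━━━━━━┛   
          ┃          │        ┃                    
          ┃          │        ┃                    
          ┃          │        ┃                    
          ┃          │Score:  ┃                    
          ┃          │0       ┃                    
          ┗━━━━━━━━━━━━━━━━━━━┛                    
                                                   
                                                   
                                                   
                                                   


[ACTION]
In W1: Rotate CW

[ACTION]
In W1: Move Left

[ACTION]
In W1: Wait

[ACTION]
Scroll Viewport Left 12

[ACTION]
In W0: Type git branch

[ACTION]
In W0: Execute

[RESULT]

             ┃  417  3924 30432 README.md      ┃   
             ┃$ python -c "print(2 + 2)"       ┃   
             ┃4                                ┃   
             ┃$ echo "OK"                      ┃   
             ┃OK                               ┃   
             ┃$ git branch                     ┃   
          ┏━━━━━━━━━━━━━━━━━━━┓                ┃   
          ┃ Tetris            ┃                ┃   
          ┠───────────────────┨                ┃   
          ┃          │Next:   ┃                ┃   
          ┃          │ ░░     ┃                ┃   
          ┃          │░░      ┃━━━━━━━━━━━━━━━━┛   
          ┃          │        ┃                    
          ┃          │        ┃                    
          ┃          │        ┃                    
          ┃          │Score:  ┃                    
          ┃          │0       ┃                    
          ┗━━━━━━━━━━━━━━━━━━━┛                    
                                                   
                                                   
                                                   
                                                   


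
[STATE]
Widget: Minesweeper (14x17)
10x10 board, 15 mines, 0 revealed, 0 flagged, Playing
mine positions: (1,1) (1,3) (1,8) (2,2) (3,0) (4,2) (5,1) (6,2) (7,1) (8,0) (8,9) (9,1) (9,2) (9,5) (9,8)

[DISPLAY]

■■■■■■■■■■    
■■■■■■■■■■    
■■■■■■■■■■    
■■■■■■■■■■    
■■■■■■■■■■    
■■■■■■■■■■    
■■■■■■■■■■    
■■■■■■■■■■    
■■■■■■■■■■    
■■■■■■■■■■    
              
              
              
              
              
              
              


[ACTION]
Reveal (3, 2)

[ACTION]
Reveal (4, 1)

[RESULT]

■■■■■■■■■■    
■■■■■■■■■■    
■■■■■■■■■■    
■■2■■■■■■■    
■3■■■■■■■■    
■■■■■■■■■■    
■■■■■■■■■■    
■■■■■■■■■■    
■■■■■■■■■■    
■■■■■■■■■■    
              
              
              
              
              
              
              


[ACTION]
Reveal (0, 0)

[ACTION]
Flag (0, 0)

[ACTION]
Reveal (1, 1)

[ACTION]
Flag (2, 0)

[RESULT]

1■■■■■■■■■    
■✹■✹■■■■✹■    
■■✹■■■■■■■    
✹■2■■■■■■■    
■3✹■■■■■■■    
■✹■■■■■■■■    
■■✹■■■■■■■    
■✹■■■■■■■■    
✹■■■■■■■■✹    
■✹✹■■✹■■✹■    
              
              
              
              
              
              
              


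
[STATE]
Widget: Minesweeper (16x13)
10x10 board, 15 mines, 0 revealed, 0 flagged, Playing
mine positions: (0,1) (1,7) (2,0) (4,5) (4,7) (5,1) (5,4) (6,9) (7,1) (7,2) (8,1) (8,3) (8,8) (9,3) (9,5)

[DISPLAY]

■■■■■■■■■■      
■■■■■■■■■■      
■■■■■■■■■■      
■■■■■■■■■■      
■■■■■■■■■■      
■■■■■■■■■■      
■■■■■■■■■■      
■■■■■■■■■■      
■■■■■■■■■■      
■■■■■■■■■■      
                
                
                


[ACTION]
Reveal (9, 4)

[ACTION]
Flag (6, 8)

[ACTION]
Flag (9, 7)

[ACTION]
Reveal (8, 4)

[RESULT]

■■■■■■■■■■      
■■■■■■■■■■      
■■■■■■■■■■      
■■■■■■■■■■      
■■■■■■■■■■      
■■■■■■■■■■      
■■■■■■■■⚑■      
■■■■■■■■■■      
■■■■3■■■■■      
■■■■3■■⚑■■      
                
                
                


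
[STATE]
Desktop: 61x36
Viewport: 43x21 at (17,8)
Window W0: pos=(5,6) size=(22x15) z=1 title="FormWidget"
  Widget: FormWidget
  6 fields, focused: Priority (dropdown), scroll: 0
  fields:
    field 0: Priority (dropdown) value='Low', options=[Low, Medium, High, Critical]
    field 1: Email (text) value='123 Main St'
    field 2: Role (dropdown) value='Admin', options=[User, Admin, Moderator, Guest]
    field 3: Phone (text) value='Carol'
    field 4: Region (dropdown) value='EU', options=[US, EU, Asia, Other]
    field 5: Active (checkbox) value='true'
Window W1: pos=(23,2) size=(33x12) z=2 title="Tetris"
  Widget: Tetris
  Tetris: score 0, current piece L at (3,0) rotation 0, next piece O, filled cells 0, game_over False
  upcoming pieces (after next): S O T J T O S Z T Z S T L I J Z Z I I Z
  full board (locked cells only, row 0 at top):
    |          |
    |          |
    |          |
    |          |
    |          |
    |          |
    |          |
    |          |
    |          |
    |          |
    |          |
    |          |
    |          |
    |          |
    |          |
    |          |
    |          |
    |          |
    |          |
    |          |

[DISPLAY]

──────┃          │                    ┃    
   [Lo┃          │                    ┃    
   [12┃          │                    ┃    
   [Ad┃          │Score:              ┃    
   [Ca┃          │0                   ┃    
   [EU┗━━━━━━━━━━━━━━━━━━━━━━━━━━━━━━━┛    
   [x]   ┃                                 
         ┃                                 
         ┃                                 
         ┃                                 
         ┃                                 
         ┃                                 
━━━━━━━━━┛                                 
                                           
                                           
                                           
                                           
                                           
                                           
                                           
                                           


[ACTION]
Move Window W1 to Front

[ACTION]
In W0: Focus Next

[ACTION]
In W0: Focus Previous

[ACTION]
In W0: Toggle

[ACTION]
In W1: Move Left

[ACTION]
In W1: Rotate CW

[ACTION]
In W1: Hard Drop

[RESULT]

──────┃          │                    ┃    
   [Lo┃          │                    ┃    
   [12┃  ▒       │                    ┃    
   [Ad┃  ▒       │Score:              ┃    
   [Ca┃  ▒▒      │0                   ┃    
   [EU┗━━━━━━━━━━━━━━━━━━━━━━━━━━━━━━━┛    
   [x]   ┃                                 
         ┃                                 
         ┃                                 
         ┃                                 
         ┃                                 
         ┃                                 
━━━━━━━━━┛                                 
                                           
                                           
                                           
                                           
                                           
                                           
                                           
                                           


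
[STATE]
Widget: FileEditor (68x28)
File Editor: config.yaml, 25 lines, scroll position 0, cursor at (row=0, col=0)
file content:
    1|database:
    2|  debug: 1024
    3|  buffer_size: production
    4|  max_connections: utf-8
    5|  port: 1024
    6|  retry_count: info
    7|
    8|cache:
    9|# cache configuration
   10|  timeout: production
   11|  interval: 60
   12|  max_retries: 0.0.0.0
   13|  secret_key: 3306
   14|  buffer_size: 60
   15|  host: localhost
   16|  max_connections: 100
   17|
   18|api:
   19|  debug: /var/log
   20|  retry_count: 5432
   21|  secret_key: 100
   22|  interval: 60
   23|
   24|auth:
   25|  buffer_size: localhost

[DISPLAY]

█atabase:                                                          ▲
  debug: 1024                                                      █
  buffer_size: production                                          ░
  max_connections: utf-8                                           ░
  port: 1024                                                       ░
  retry_count: info                                                ░
                                                                   ░
cache:                                                             ░
# cache configuration                                              ░
  timeout: production                                              ░
  interval: 60                                                     ░
  max_retries: 0.0.0.0                                             ░
  secret_key: 3306                                                 ░
  buffer_size: 60                                                  ░
  host: localhost                                                  ░
  max_connections: 100                                             ░
                                                                   ░
api:                                                               ░
  debug: /var/log                                                  ░
  retry_count: 5432                                                ░
  secret_key: 100                                                  ░
  interval: 60                                                     ░
                                                                   ░
auth:                                                              ░
  buffer_size: localhost                                           ░
                                                                   ░
                                                                   ░
                                                                   ▼


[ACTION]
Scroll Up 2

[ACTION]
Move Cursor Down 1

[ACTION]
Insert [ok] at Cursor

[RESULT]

database:                                                          ▲
ok█ debug: 1024                                                    █
  buffer_size: production                                          ░
  max_connections: utf-8                                           ░
  port: 1024                                                       ░
  retry_count: info                                                ░
                                                                   ░
cache:                                                             ░
# cache configuration                                              ░
  timeout: production                                              ░
  interval: 60                                                     ░
  max_retries: 0.0.0.0                                             ░
  secret_key: 3306                                                 ░
  buffer_size: 60                                                  ░
  host: localhost                                                  ░
  max_connections: 100                                             ░
                                                                   ░
api:                                                               ░
  debug: /var/log                                                  ░
  retry_count: 5432                                                ░
  secret_key: 100                                                  ░
  interval: 60                                                     ░
                                                                   ░
auth:                                                              ░
  buffer_size: localhost                                           ░
                                                                   ░
                                                                   ░
                                                                   ▼


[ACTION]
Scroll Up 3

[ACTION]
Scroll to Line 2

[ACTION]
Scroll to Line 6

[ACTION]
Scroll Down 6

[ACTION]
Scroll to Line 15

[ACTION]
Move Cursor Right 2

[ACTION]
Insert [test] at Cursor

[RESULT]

database:                                                          ▲
ok  test█ebug: 1024                                                █
  buffer_size: production                                          ░
  max_connections: utf-8                                           ░
  port: 1024                                                       ░
  retry_count: info                                                ░
                                                                   ░
cache:                                                             ░
# cache configuration                                              ░
  timeout: production                                              ░
  interval: 60                                                     ░
  max_retries: 0.0.0.0                                             ░
  secret_key: 3306                                                 ░
  buffer_size: 60                                                  ░
  host: localhost                                                  ░
  max_connections: 100                                             ░
                                                                   ░
api:                                                               ░
  debug: /var/log                                                  ░
  retry_count: 5432                                                ░
  secret_key: 100                                                  ░
  interval: 60                                                     ░
                                                                   ░
auth:                                                              ░
  buffer_size: localhost                                           ░
                                                                   ░
                                                                   ░
                                                                   ▼


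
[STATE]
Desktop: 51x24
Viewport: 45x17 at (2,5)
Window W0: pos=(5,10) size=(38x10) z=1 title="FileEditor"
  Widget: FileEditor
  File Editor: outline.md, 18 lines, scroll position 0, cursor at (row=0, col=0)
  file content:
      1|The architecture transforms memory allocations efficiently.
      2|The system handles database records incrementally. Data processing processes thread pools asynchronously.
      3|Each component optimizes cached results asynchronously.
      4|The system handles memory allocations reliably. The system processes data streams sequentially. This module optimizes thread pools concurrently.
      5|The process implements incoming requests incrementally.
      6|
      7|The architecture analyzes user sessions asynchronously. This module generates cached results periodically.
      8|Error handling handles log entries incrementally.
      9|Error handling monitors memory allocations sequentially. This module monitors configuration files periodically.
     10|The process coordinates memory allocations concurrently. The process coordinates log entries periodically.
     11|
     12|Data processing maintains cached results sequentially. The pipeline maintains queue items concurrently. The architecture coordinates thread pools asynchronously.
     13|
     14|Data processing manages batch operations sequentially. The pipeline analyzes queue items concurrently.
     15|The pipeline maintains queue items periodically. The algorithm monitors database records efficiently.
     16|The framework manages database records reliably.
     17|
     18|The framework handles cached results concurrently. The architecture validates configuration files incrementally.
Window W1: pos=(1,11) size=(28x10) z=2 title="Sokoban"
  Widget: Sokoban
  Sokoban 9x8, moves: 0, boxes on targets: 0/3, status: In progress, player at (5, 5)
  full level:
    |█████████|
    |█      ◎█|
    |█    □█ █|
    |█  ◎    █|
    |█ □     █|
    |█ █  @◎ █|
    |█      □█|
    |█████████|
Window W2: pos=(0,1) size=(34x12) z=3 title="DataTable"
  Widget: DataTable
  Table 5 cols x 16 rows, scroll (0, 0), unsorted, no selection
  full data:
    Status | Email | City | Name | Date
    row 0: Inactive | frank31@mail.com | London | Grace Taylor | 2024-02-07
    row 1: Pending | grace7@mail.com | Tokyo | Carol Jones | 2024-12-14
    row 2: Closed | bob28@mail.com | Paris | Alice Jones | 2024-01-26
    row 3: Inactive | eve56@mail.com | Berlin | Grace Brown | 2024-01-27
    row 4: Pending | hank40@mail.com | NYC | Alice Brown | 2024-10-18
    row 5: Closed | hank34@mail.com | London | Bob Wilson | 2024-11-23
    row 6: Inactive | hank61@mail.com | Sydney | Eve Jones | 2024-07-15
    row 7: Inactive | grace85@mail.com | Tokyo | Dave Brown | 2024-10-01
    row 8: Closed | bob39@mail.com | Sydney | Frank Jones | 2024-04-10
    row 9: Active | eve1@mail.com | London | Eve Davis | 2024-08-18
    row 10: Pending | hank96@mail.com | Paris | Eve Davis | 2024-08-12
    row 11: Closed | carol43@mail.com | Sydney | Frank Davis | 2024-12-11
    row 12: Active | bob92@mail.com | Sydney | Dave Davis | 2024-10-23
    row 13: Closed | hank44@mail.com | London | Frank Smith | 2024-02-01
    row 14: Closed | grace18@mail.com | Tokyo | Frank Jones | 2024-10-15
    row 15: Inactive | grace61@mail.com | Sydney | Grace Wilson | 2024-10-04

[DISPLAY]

───────┼────────────────┼──────┃             
nactive│frank31@mail.com│London┃             
ending │grace7@mail.com │Tokyo ┃             
losed  │bob28@mail.com  │Paris ┃             
nactive│eve56@mail.com  │Berlin┃             
ending │hank40@mail.com │NYC   ┃━━━━━━━━┓    
losed  │hank34@mail.com │London┃        ┃    
━━━━━━━━━━━━━━━━━━━━━━━━━━━━━━━┛────────┨    
──────────────────────────┨orms memory ▲┃    
█████████                 ┃base records█┃    
█      ◎█                 ┃s cached res░┃    
█    □█ █                 ┃ry allocatio░┃    
█  ◎    █                 ┃incoming req░┃    
█ □     █                 ┃            ▼┃    
█ █  @◎ █                 ┃━━━━━━━━━━━━━┛    
━━━━━━━━━━━━━━━━━━━━━━━━━━┛                  
                                             


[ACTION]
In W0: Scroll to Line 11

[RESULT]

───────┼────────────────┼──────┃             
nactive│frank31@mail.com│London┃             
ending │grace7@mail.com │Tokyo ┃             
losed  │bob28@mail.com  │Paris ┃             
nactive│eve56@mail.com  │Berlin┃             
ending │hank40@mail.com │NYC   ┃━━━━━━━━┓    
losed  │hank34@mail.com │London┃        ┃    
━━━━━━━━━━━━━━━━━━━━━━━━━━━━━━━┛────────┨    
──────────────────────────┨            ▲┃    
█████████                 ┃ns cached re░┃    
█      ◎█                 ┃            ░┃    
█    □█ █                 ┃ batch opera░┃    
█  ◎    █                 ┃queue items █┃    
█ □     █                 ┃atabase reco▼┃    
█ █  @◎ █                 ┃━━━━━━━━━━━━━┛    
━━━━━━━━━━━━━━━━━━━━━━━━━━┛                  
                                             


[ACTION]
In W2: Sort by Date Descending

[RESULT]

───────┼────────────────┼──────┃             
ending │grace7@mail.com │Tokyo ┃             
losed  │carol43@mail.com│Sydney┃             
losed  │hank34@mail.com │London┃             
ctive  │bob92@mail.com  │Sydney┃             
ending │hank40@mail.com │NYC   ┃━━━━━━━━┓    
losed  │grace18@mail.com│Tokyo ┃        ┃    
━━━━━━━━━━━━━━━━━━━━━━━━━━━━━━━┛────────┨    
──────────────────────────┨            ▲┃    
█████████                 ┃ns cached re░┃    
█      ◎█                 ┃            ░┃    
█    □█ █                 ┃ batch opera░┃    
█  ◎    █                 ┃queue items █┃    
█ □     █                 ┃atabase reco▼┃    
█ █  @◎ █                 ┃━━━━━━━━━━━━━┛    
━━━━━━━━━━━━━━━━━━━━━━━━━━┛                  
                                             


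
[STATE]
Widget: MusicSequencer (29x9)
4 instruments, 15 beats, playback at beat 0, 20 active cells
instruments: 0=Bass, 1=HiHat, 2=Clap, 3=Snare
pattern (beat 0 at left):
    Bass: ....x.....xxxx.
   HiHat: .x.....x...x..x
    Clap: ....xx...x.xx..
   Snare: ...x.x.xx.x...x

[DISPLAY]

      ▼12345678901234        
  Bass····█·····████·        
 HiHat·█·····█···█··█        
  Clap····██···█·██··        
 Snare···█·█·██·█···█        
                             
                             
                             
                             


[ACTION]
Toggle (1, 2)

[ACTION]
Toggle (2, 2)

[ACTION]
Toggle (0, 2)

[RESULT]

      ▼12345678901234        
  Bass··█·█·····████·        
 HiHat·██····█···█··█        
  Clap··█·██···█·██··        
 Snare···█·█·██·█···█        
                             
                             
                             
                             


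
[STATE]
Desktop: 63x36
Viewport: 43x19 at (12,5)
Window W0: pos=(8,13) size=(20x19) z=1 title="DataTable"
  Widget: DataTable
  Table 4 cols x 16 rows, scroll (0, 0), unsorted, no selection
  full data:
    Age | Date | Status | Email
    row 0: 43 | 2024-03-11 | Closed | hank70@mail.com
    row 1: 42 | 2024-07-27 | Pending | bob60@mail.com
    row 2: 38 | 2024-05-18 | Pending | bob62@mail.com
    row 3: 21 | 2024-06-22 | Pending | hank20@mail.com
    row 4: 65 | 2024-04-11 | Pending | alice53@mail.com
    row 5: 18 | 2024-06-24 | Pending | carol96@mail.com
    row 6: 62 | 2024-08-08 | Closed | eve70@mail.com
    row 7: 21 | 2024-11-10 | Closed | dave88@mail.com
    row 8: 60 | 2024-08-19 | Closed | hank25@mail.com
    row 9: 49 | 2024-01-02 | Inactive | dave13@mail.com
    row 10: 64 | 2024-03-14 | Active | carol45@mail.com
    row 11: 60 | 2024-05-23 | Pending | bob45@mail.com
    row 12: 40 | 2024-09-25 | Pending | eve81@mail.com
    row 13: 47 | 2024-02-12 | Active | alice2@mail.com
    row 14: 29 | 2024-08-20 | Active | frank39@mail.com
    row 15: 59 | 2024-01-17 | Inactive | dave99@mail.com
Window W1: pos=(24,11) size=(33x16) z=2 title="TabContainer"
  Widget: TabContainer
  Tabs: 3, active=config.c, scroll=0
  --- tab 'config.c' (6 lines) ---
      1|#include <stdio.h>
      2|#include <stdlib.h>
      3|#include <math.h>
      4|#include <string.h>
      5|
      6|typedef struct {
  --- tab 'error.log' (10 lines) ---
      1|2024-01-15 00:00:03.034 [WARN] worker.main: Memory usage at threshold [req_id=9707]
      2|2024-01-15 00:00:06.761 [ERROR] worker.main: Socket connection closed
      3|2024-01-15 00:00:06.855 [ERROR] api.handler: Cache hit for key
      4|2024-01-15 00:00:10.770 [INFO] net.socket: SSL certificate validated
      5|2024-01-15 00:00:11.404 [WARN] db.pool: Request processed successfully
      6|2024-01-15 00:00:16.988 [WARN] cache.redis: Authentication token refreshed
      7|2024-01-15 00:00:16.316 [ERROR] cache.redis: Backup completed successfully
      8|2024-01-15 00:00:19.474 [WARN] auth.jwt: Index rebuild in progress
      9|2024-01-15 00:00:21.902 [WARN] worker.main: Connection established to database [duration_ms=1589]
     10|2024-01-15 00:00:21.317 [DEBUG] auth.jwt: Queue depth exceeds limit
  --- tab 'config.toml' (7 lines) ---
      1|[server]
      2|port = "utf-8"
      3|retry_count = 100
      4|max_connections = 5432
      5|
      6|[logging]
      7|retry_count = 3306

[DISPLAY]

                                           
                                           
                                           
                                           
                                           
                                           
            ┏━━━━━━━━━━━━━━━━━━━━━━━━━━━━━━
            ┃ TabContainer                 
━━━━━━━━━━━━┠──────────────────────────────
taTable     ┃[config.c]│ error.log │ config
────────────┃──────────────────────────────
│Date      │┃#include <stdio.h>            
┼──────────┼┃#include <stdlib.h>           
│2024-03-11│┃#include <math.h>             
│2024-07-27│┃#include <string.h>           
│2024-05-18│┃                              
│2024-06-22│┃typedef struct {              
│2024-04-11│┃                              
│2024-06-24│┃                              


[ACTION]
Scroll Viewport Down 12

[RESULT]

┼──────────┼┃#include <stdlib.h>           
│2024-03-11│┃#include <math.h>             
│2024-07-27│┃#include <string.h>           
│2024-05-18│┃                              
│2024-06-22│┃typedef struct {              
│2024-04-11│┃                              
│2024-06-24│┃                              
│2024-08-08│┃                              
│2024-11-10│┃                              
│2024-08-19│┗━━━━━━━━━━━━━━━━━━━━━━━━━━━━━━
│2024-01-02│Ina┃                           
│2024-03-14│Act┃                           
│2024-05-23│Pen┃                           
│2024-09-25│Pen┃                           
━━━━━━━━━━━━━━━┛                           
                                           
                                           
                                           
                                           


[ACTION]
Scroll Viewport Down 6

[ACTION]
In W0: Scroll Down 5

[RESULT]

┼──────────┼┃#include <stdlib.h>           
│2024-06-22│┃#include <math.h>             
│2024-04-11│┃#include <string.h>           
│2024-06-24│┃                              
│2024-08-08│┃typedef struct {              
│2024-11-10│┃                              
│2024-08-19│┃                              
│2024-01-02│┃                              
│2024-03-14│┃                              
│2024-05-23│┗━━━━━━━━━━━━━━━━━━━━━━━━━━━━━━
│2024-09-25│Pen┃                           
│2024-02-12│Act┃                           
│2024-08-20│Act┃                           
│2024-01-17│Ina┃                           
━━━━━━━━━━━━━━━┛                           
                                           
                                           
                                           
                                           


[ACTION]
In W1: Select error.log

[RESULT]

┼──────────┼┃2024-01-15 00:00:06.761 [ERROR
│2024-06-22│┃2024-01-15 00:00:06.855 [ERROR
│2024-04-11│┃2024-01-15 00:00:10.770 [INFO]
│2024-06-24│┃2024-01-15 00:00:11.404 [WARN]
│2024-08-08│┃2024-01-15 00:00:16.988 [WARN]
│2024-11-10│┃2024-01-15 00:00:16.316 [ERROR
│2024-08-19│┃2024-01-15 00:00:19.474 [WARN]
│2024-01-02│┃2024-01-15 00:00:21.902 [WARN]
│2024-03-14│┃2024-01-15 00:00:21.317 [DEBUG
│2024-05-23│┗━━━━━━━━━━━━━━━━━━━━━━━━━━━━━━
│2024-09-25│Pen┃                           
│2024-02-12│Act┃                           
│2024-08-20│Act┃                           
│2024-01-17│Ina┃                           
━━━━━━━━━━━━━━━┛                           
                                           
                                           
                                           
                                           


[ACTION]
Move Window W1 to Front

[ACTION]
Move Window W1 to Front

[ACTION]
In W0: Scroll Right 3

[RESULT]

────────┼───┃2024-01-15 00:00:06.761 [ERROR
24-06-22│Pen┃2024-01-15 00:00:06.855 [ERROR
24-04-11│Pen┃2024-01-15 00:00:10.770 [INFO]
24-06-24│Pen┃2024-01-15 00:00:11.404 [WARN]
24-08-08│Clo┃2024-01-15 00:00:16.988 [WARN]
24-11-10│Clo┃2024-01-15 00:00:16.316 [ERROR
24-08-19│Clo┃2024-01-15 00:00:19.474 [WARN]
24-01-02│Ina┃2024-01-15 00:00:21.902 [WARN]
24-03-14│Act┃2024-01-15 00:00:21.317 [DEBUG
24-05-23│Pen┗━━━━━━━━━━━━━━━━━━━━━━━━━━━━━━
24-09-25│Pendin┃                           
24-02-12│Active┃                           
24-08-20│Active┃                           
24-01-17│Inacti┃                           
━━━━━━━━━━━━━━━┛                           
                                           
                                           
                                           
                                           


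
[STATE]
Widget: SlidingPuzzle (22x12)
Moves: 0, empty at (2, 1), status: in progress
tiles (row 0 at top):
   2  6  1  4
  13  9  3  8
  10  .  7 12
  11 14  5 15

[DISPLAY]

┌────┬────┬────┬────┐ 
│  2 │  6 │  1 │  4 │ 
├────┼────┼────┼────┤ 
│ 13 │  9 │  3 │  8 │ 
├────┼────┼────┼────┤ 
│ 10 │    │  7 │ 12 │ 
├────┼────┼────┼────┤ 
│ 11 │ 14 │  5 │ 15 │ 
└────┴────┴────┴────┘ 
Moves: 0              
                      
                      


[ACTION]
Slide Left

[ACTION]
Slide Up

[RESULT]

┌────┬────┬────┬────┐ 
│  2 │  6 │  1 │  4 │ 
├────┼────┼────┼────┤ 
│ 13 │  9 │  3 │  8 │ 
├────┼────┼────┼────┤ 
│ 10 │  7 │  5 │ 12 │ 
├────┼────┼────┼────┤ 
│ 11 │ 14 │    │ 15 │ 
└────┴────┴────┴────┘ 
Moves: 2              
                      
                      


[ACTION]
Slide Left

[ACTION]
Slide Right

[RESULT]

┌────┬────┬────┬────┐ 
│  2 │  6 │  1 │  4 │ 
├────┼────┼────┼────┤ 
│ 13 │  9 │  3 │  8 │ 
├────┼────┼────┼────┤ 
│ 10 │  7 │  5 │ 12 │ 
├────┼────┼────┼────┤ 
│ 11 │ 14 │    │ 15 │ 
└────┴────┴────┴────┘ 
Moves: 4              
                      
                      


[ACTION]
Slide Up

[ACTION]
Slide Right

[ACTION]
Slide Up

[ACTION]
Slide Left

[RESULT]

┌────┬────┬────┬────┐ 
│  2 │  6 │  1 │  4 │ 
├────┼────┼────┼────┤ 
│ 13 │  9 │  3 │  8 │ 
├────┼────┼────┼────┤ 
│ 10 │  7 │  5 │ 12 │ 
├────┼────┼────┼────┤ 
│ 11 │ 14 │    │ 15 │ 
└────┴────┴────┴────┘ 
Moves: 6              
                      
                      


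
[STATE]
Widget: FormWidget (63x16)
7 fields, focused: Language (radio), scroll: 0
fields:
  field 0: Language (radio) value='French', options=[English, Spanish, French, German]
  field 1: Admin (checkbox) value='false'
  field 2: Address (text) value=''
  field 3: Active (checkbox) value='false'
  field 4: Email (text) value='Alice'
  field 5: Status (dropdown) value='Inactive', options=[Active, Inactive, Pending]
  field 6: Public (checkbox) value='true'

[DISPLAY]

> Language:   ( ) English  ( ) Spanish  (●) French  ( ) German 
  Admin:      [ ]                                              
  Address:    [                                               ]
  Active:     [ ]                                              
  Email:      [Alice                                          ]
  Status:     [Inactive                                      ▼]
  Public:     [x]                                              
                                                               
                                                               
                                                               
                                                               
                                                               
                                                               
                                                               
                                                               
                                                               


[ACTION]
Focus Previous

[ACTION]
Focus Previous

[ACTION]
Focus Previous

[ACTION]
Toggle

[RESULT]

  Language:   ( ) English  ( ) Spanish  (●) French  ( ) German 
  Admin:      [ ]                                              
  Address:    [                                               ]
  Active:     [ ]                                              
> Email:      [Alice                                          ]
  Status:     [Inactive                                      ▼]
  Public:     [x]                                              
                                                               
                                                               
                                                               
                                                               
                                                               
                                                               
                                                               
                                                               
                                                               
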